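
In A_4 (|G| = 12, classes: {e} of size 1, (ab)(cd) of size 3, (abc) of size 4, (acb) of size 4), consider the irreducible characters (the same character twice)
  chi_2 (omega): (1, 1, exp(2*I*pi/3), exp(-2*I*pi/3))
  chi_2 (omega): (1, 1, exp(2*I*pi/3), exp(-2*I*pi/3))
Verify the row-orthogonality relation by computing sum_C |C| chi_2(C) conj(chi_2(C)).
Sum = 12 = |G| = 12; so <chi_2, chi_2> = 1 (norm-1 confirms irreducibility).

Derivation: Compute term by term over conjugacy classes (|C| * chi_2(C) * conj(chi_2(C))):
  1*(1)*conj(1) + 3*(1)*conj(1) + 4*(exp(2*I*pi/3))*conj(exp(2*I*pi/3)) + 4*(exp(-2*I*pi/3))*conj(exp(-2*I*pi/3))
  = (1) + (3) + (4) + (4)
  = 12.
(Exp terms are combined using exp(i*s)*conj(exp(i*t)) = exp(i*(s-t)), and sums of them are collapsed using the identity that for every m > 1 the m distinct m-th roots of unity sum to 0, e.g. 1 + exp(2*I*pi/3) + exp(-2*I*pi/3) = 0.)
Dividing by |G| = 12 gives 12/12 = 1, matching the row-orthogonality relation <chi_2, chi_2> = [chi_2 = chi_2].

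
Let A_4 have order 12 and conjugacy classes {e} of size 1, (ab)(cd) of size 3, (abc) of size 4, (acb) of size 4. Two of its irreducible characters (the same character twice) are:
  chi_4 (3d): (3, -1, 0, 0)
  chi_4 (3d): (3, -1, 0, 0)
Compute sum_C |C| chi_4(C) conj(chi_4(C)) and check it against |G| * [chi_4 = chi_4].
Sum = 12 = |G| = 12; so <chi_4, chi_4> = 1 (norm-1 confirms irreducibility).

Explanation: Compute term by term over conjugacy classes (|C| * chi_4(C) * conj(chi_4(C))):
  1*(3)*conj(3) + 3*(-1)*conj(-1) + 4*(0)*conj(0) + 4*(0)*conj(0)
  = (9) + (3) + (0) + (0)
  = 12.
(Exp terms are combined using exp(i*s)*conj(exp(i*t)) = exp(i*(s-t)), and sums of them are collapsed using the identity that for every m > 1 the m distinct m-th roots of unity sum to 0, e.g. 1 + exp(2*I*pi/3) + exp(-2*I*pi/3) = 0.)
Dividing by |G| = 12 gives 12/12 = 1, matching the row-orthogonality relation <chi_4, chi_4> = [chi_4 = chi_4].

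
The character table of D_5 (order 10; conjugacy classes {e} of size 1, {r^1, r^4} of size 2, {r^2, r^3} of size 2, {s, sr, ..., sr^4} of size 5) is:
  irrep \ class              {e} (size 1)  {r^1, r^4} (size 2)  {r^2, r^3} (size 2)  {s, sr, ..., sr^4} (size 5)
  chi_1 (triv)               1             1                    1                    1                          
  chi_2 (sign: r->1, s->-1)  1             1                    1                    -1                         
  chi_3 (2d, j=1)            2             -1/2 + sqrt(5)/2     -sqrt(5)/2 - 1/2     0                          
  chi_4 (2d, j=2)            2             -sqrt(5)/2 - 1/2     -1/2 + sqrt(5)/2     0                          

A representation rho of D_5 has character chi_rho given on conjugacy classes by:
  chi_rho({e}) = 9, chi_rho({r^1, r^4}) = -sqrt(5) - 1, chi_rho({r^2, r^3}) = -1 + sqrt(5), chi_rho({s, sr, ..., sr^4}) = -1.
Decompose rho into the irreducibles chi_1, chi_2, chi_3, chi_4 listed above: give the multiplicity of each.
Multiplicities: chi_1: 0, chi_2: 1, chi_3: 1, chi_4: 3.

Justification: Use <chi_rho, chi> = (1/|G|) sum_C |C| * chi_rho(C) * conj(chi(C)) with |G| = 10 for each irreducible chi in the table:
  <chi_rho, chi_1> = (1/10)[1*(9)*conj(1) + 2*(-sqrt(5) - 1)*conj(1) + 2*(-1 + sqrt(5))*conj(1) + 5*(-1)*conj(1)]
      = (1/10)[(9) + (-2*sqrt(5) - 2) + (-2 + 2*sqrt(5)) + (-5)] = 0/10 = 0
  <chi_rho, chi_2> = (1/10)[1*(9)*conj(1) + 2*(-sqrt(5) - 1)*conj(1) + 2*(-1 + sqrt(5))*conj(1) + 5*(-1)*conj(-1)]
      = (1/10)[(9) + (-2*sqrt(5) - 2) + (-2 + 2*sqrt(5)) + (5)] = 10/10 = 1
  <chi_rho, chi_3> = (1/10)[1*(9)*conj(2) + 2*(-sqrt(5) - 1)*conj(-1/2 + sqrt(5)/2) + 2*(-1 + sqrt(5))*conj(-sqrt(5)/2 - 1/2) + 5*(-1)*conj(0)]
      = (1/10)[(18) + (-4) + (-4) + (0)] = 10/10 = 1
  <chi_rho, chi_4> = (1/10)[1*(9)*conj(2) + 2*(-sqrt(5) - 1)*conj(-sqrt(5)/2 - 1/2) + 2*(-1 + sqrt(5))*conj(-1/2 + sqrt(5)/2) + 5*(-1)*conj(0)]
      = (1/10)[(18) + (2*sqrt(5) + 6) + (6 - 2*sqrt(5)) + (0)] = 30/10 = 3
Dimension check: dim(rho) = sum (mult * dim) = 0*1 + 1*1 + 1*2 + 3*2 = 9 = chi_rho(e) = 9.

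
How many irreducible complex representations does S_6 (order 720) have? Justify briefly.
11

Argument: The number of irreducible complex representations of a finite group equals its number of conjugacy classes. Conjugacy classes in S_6 correspond to cycle types, i.e. partitions of 6; there are p(6) = 11 of them, so S_6 (order 720) has exactly 11 irreducible complex representations.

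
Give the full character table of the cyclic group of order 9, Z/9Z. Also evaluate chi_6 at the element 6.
Character table of Z/9Z (irreps indexed chi_0,...,chi_8 with chi_k(m) = zeta_9^(k*m), zeta_9 = exp(2*pi*i/9)):
  irrep \ class  {0} (size 1)  {1} (size 1)    {2} (size 1)    {3} (size 1)    {4} (size 1)    {5} (size 1)    {6} (size 1)    {7} (size 1)    {8} (size 1)  
  chi_0          1             1               1               1               1               1               1               1               1             
  chi_1          1             exp(2*I*pi/9)   exp(4*I*pi/9)   exp(2*I*pi/3)   exp(8*I*pi/9)   exp(-8*I*pi/9)  exp(-2*I*pi/3)  exp(-4*I*pi/9)  exp(-2*I*pi/9)
  chi_2          1             exp(4*I*pi/9)   exp(8*I*pi/9)   exp(-2*I*pi/3)  exp(-2*I*pi/9)  exp(2*I*pi/9)   exp(2*I*pi/3)   exp(-8*I*pi/9)  exp(-4*I*pi/9)
  chi_3          1             exp(2*I*pi/3)   exp(-2*I*pi/3)  1               exp(2*I*pi/3)   exp(-2*I*pi/3)  1               exp(2*I*pi/3)   exp(-2*I*pi/3)
  chi_4          1             exp(8*I*pi/9)   exp(-2*I*pi/9)  exp(2*I*pi/3)   exp(-4*I*pi/9)  exp(4*I*pi/9)   exp(-2*I*pi/3)  exp(2*I*pi/9)   exp(-8*I*pi/9)
  chi_5          1             exp(-8*I*pi/9)  exp(2*I*pi/9)   exp(-2*I*pi/3)  exp(4*I*pi/9)   exp(-4*I*pi/9)  exp(2*I*pi/3)   exp(-2*I*pi/9)  exp(8*I*pi/9) 
  chi_6          1             exp(-2*I*pi/3)  exp(2*I*pi/3)   1               exp(-2*I*pi/3)  exp(2*I*pi/3)   1               exp(-2*I*pi/3)  exp(2*I*pi/3) 
  chi_7          1             exp(-4*I*pi/9)  exp(-8*I*pi/9)  exp(2*I*pi/3)   exp(2*I*pi/9)   exp(-2*I*pi/9)  exp(-2*I*pi/3)  exp(8*I*pi/9)   exp(4*I*pi/9) 
  chi_8          1             exp(-2*I*pi/9)  exp(-4*I*pi/9)  exp(-2*I*pi/3)  exp(-8*I*pi/9)  exp(8*I*pi/9)   exp(2*I*pi/3)   exp(4*I*pi/9)   exp(2*I*pi/9) 

Spot check: chi_6(6) = zeta_9^(6*6) = zeta_9^36 = 1.

Why: Z/9Z is abelian, so all 9 irreducible complex representations are 1-dimensional. They are given by chi_k(m) = zeta_9^(k*m) for k = 0,...,8. Row orthogonality: sum_m chi_k(m) conj(chi_l(m)) = 9 * [k = l].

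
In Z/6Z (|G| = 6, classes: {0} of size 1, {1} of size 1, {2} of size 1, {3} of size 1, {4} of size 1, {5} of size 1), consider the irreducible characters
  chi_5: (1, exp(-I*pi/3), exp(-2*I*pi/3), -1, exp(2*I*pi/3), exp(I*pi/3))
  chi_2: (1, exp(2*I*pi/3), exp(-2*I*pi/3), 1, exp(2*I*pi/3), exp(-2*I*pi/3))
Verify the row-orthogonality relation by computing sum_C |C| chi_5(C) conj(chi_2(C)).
Sum = 0; so <chi_5, chi_2> = 0 (distinct irreducibles are orthogonal).

Justification: Compute term by term over conjugacy classes (|C| * chi_5(C) * conj(chi_2(C))):
  1*(1)*conj(1) + 1*(exp(-I*pi/3))*conj(exp(2*I*pi/3)) + 1*(exp(-2*I*pi/3))*conj(exp(-2*I*pi/3)) + 1*(-1)*conj(1) + 1*(exp(2*I*pi/3))*conj(exp(2*I*pi/3)) + 1*(exp(I*pi/3))*conj(exp(-2*I*pi/3))
  = (1) + (-1) + (1) + (-1) + (1) + (-1)
  = 0.
(Exp terms are combined using exp(i*s)*conj(exp(i*t)) = exp(i*(s-t)), and sums of them are collapsed using the identity that for every m > 1 the m distinct m-th roots of unity sum to 0, e.g. 1 + exp(2*I*pi/3) + exp(-2*I*pi/3) = 0.)
Dividing by |G| = 6 gives 0/6 = 0, matching the row-orthogonality relation <chi_5, chi_2> = [chi_5 = chi_2].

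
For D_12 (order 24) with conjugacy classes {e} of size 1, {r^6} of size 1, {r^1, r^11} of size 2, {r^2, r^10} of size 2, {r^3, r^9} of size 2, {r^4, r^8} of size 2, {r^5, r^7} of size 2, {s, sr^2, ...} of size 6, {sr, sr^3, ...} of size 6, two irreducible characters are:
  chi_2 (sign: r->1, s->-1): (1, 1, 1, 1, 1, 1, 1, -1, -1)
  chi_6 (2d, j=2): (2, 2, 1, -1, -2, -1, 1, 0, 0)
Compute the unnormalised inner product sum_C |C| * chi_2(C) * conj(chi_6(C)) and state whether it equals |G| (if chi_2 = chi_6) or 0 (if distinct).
Sum = 0; so <chi_2, chi_6> = 0 (distinct irreducibles are orthogonal).

Compute term by term over conjugacy classes (|C| * chi_2(C) * conj(chi_6(C))):
  1*(1)*conj(2) + 1*(1)*conj(2) + 2*(1)*conj(1) + 2*(1)*conj(-1) + 2*(1)*conj(-2) + 2*(1)*conj(-1) + 2*(1)*conj(1) + 6*(-1)*conj(0) + 6*(-1)*conj(0)
  = (2) + (2) + (2) + (-2) + (-4) + (-2) + (2) + (0) + (0)
  = 0.
Dividing by |G| = 24 gives 0/24 = 0, matching the row-orthogonality relation <chi_2, chi_6> = [chi_2 = chi_6].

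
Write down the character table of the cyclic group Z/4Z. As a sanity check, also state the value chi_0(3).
Character table of Z/4Z (irreps indexed chi_0,...,chi_3 with chi_k(m) = zeta_4^(k*m), zeta_4 = exp(2*pi*i/4)):
  irrep \ class  {0} (size 1)  {1} (size 1)  {2} (size 1)  {3} (size 1)
  chi_0          1             1             1             1           
  chi_1          1             I             -1            -I          
  chi_2          1             -1            1             -1          
  chi_3          1             -I            -1            I           

Spot check: chi_0(3) = zeta_4^(0*3) = zeta_4^0 = 1.

Derivation: Z/4Z is abelian, so all 4 irreducible complex representations are 1-dimensional. They are given by chi_k(m) = zeta_4^(k*m) for k = 0,...,3. Row orthogonality: sum_m chi_k(m) conj(chi_l(m)) = 4 * [k = l].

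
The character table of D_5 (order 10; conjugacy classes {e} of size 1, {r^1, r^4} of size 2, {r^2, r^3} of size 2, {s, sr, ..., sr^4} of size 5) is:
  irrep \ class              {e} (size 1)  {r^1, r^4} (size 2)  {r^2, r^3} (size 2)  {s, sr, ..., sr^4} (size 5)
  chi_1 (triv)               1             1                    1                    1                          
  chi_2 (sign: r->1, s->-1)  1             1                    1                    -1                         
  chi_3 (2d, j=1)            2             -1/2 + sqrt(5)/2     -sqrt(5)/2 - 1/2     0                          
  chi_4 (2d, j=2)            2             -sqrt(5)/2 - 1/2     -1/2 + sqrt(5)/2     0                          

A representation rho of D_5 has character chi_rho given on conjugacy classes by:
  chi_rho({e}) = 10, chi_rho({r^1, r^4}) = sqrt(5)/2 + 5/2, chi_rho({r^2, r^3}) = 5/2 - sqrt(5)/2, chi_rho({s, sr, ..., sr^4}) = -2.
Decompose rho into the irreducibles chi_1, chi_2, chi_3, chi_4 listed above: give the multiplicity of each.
Multiplicities: chi_1: 1, chi_2: 3, chi_3: 2, chi_4: 1.

Details: Use <chi_rho, chi> = (1/|G|) sum_C |C| * chi_rho(C) * conj(chi(C)) with |G| = 10 for each irreducible chi in the table:
  <chi_rho, chi_1> = (1/10)[1*(10)*conj(1) + 2*(sqrt(5)/2 + 5/2)*conj(1) + 2*(5/2 - sqrt(5)/2)*conj(1) + 5*(-2)*conj(1)]
      = (1/10)[(10) + (sqrt(5) + 5) + (5 - sqrt(5)) + (-10)] = 10/10 = 1
  <chi_rho, chi_2> = (1/10)[1*(10)*conj(1) + 2*(sqrt(5)/2 + 5/2)*conj(1) + 2*(5/2 - sqrt(5)/2)*conj(1) + 5*(-2)*conj(-1)]
      = (1/10)[(10) + (sqrt(5) + 5) + (5 - sqrt(5)) + (10)] = 30/10 = 3
  <chi_rho, chi_3> = (1/10)[1*(10)*conj(2) + 2*(sqrt(5)/2 + 5/2)*conj(-1/2 + sqrt(5)/2) + 2*(5/2 - sqrt(5)/2)*conj(-sqrt(5)/2 - 1/2) + 5*(-2)*conj(0)]
      = (1/10)[(20) + (2*sqrt(5)) + (-2*sqrt(5)) + (0)] = 20/10 = 2
  <chi_rho, chi_4> = (1/10)[1*(10)*conj(2) + 2*(sqrt(5)/2 + 5/2)*conj(-sqrt(5)/2 - 1/2) + 2*(5/2 - sqrt(5)/2)*conj(-1/2 + sqrt(5)/2) + 5*(-2)*conj(0)]
      = (1/10)[(20) + (-3*sqrt(5) - 5) + (-5 + 3*sqrt(5)) + (0)] = 10/10 = 1
Dimension check: dim(rho) = sum (mult * dim) = 1*1 + 3*1 + 2*2 + 1*2 = 10 = chi_rho(e) = 10.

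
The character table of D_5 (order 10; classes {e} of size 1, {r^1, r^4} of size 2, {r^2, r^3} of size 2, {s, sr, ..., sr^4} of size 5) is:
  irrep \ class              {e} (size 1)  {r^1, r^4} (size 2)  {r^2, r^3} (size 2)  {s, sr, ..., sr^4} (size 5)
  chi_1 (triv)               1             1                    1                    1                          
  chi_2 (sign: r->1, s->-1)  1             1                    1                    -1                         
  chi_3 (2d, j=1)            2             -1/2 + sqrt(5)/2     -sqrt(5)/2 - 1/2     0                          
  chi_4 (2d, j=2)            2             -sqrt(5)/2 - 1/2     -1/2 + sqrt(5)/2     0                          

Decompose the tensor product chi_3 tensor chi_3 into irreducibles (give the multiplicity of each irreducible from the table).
chi_3 tensor chi_3 = chi_1 + chi_2 + chi_4 (all other irreducibles have multiplicity 0).

Reasoning: The character of a tensor product is the pointwise product (chi_3 * chi_3)(C) = chi_3(C) * chi_3(C):
  {e}: (2)*(2), {r^1, r^4}: (-1/2 + sqrt(5)/2)*(-1/2 + sqrt(5)/2), {r^2, r^3}: (-sqrt(5)/2 - 1/2)*(-sqrt(5)/2 - 1/2), {s, sr, ..., sr^4}: (0)*(0)
so (chi_3 * chi_3) takes values
  {e} -> 4, {r^1, r^4} -> 3/2 - sqrt(5)/2, {r^2, r^3} -> sqrt(5)/2 + 3/2, {s, sr, ..., sr^4} -> 0.
Now take the inner product of this character with each irreducible chi from the table, <chi_3*chi_3, chi> = (1/10) sum_C |C| (chi_3*chi_3)(C) conj(chi(C)):
  <chi_3*chi_3, chi_1> = (1/10)[1*(4)*conj(1) + 2*(3/2 - sqrt(5)/2)*conj(1) + 2*(sqrt(5)/2 + 3/2)*conj(1) + 5*(0)*conj(1)]
      = (1/10)[(4) + (3 - sqrt(5)) + (sqrt(5) + 3) + (0)] = 10/10 = 1
  <chi_3*chi_3, chi_2> = (1/10)[1*(4)*conj(1) + 2*(3/2 - sqrt(5)/2)*conj(1) + 2*(sqrt(5)/2 + 3/2)*conj(1) + 5*(0)*conj(-1)]
      = (1/10)[(4) + (3 - sqrt(5)) + (sqrt(5) + 3) + (0)] = 10/10 = 1
  <chi_3*chi_3, chi_3> = (1/10)[1*(4)*conj(2) + 2*(3/2 - sqrt(5)/2)*conj(-1/2 + sqrt(5)/2) + 2*(sqrt(5)/2 + 3/2)*conj(-sqrt(5)/2 - 1/2) + 5*(0)*conj(0)]
      = (1/10)[(8) + (-4 + 2*sqrt(5)) + (-2*sqrt(5) - 4) + (0)] = 0/10 = 0
  <chi_3*chi_3, chi_4> = (1/10)[1*(4)*conj(2) + 2*(3/2 - sqrt(5)/2)*conj(-sqrt(5)/2 - 1/2) + 2*(sqrt(5)/2 + 3/2)*conj(-1/2 + sqrt(5)/2) + 5*(0)*conj(0)]
      = (1/10)[(8) + (1 - sqrt(5)) + (1 + sqrt(5)) + (0)] = 10/10 = 1
Hence the multiplicities are chi_1: 1, chi_2: 1, chi_4: 1. Dimension check: dim(chi_3)*dim(chi_3) = 2*2 = 4 and sum (mult * dim) = 1*1 + 1*1 + 1*2 = 4.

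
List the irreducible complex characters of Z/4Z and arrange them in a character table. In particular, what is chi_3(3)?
Character table of Z/4Z (irreps indexed chi_0,...,chi_3 with chi_k(m) = zeta_4^(k*m), zeta_4 = exp(2*pi*i/4)):
  irrep \ class  {0} (size 1)  {1} (size 1)  {2} (size 1)  {3} (size 1)
  chi_0          1             1             1             1           
  chi_1          1             I             -1            -I          
  chi_2          1             -1            1             -1          
  chi_3          1             -I            -1            I           

Spot check: chi_3(3) = zeta_4^(3*3) = zeta_4^9 = I.

Explanation: Z/4Z is abelian, so all 4 irreducible complex representations are 1-dimensional. They are given by chi_k(m) = zeta_4^(k*m) for k = 0,...,3. Row orthogonality: sum_m chi_k(m) conj(chi_l(m)) = 4 * [k = l].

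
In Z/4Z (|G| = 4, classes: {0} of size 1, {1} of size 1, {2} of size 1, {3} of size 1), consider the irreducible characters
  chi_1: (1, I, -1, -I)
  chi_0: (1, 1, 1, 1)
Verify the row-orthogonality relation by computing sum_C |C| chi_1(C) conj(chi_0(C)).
Sum = 0; so <chi_1, chi_0> = 0 (distinct irreducibles are orthogonal).

Reasoning: Compute term by term over conjugacy classes (|C| * chi_1(C) * conj(chi_0(C))):
  1*(1)*conj(1) + 1*(I)*conj(1) + 1*(-1)*conj(1) + 1*(-I)*conj(1)
  = (1) + (I) + (-1) + (-I)
  = 0.
(Exp terms are combined using exp(i*s)*conj(exp(i*t)) = exp(i*(s-t)), and sums of them are collapsed using the identity that for every m > 1 the m distinct m-th roots of unity sum to 0, e.g. 1 + exp(2*I*pi/3) + exp(-2*I*pi/3) = 0.)
Dividing by |G| = 4 gives 0/4 = 0, matching the row-orthogonality relation <chi_1, chi_0> = [chi_1 = chi_0].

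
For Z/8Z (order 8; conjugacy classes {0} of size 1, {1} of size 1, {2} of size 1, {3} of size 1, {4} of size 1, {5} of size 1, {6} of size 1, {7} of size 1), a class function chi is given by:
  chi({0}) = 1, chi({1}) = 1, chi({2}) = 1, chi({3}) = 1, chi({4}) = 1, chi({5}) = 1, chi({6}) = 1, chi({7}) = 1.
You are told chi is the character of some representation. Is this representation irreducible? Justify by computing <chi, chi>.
Irreducible: <chi, chi> = 1.

Reasoning: <chi, chi> = (1/|G|) sum_C |C| * |chi(C)|^2 = (1/8)[1*|1|^2 + 1*|1|^2 + 1*|1|^2 + 1*|1|^2 + 1*|1|^2 + 1*|1|^2 + 1*|1|^2 + 1*|1|^2]
  = (1/8)[(1) + (1) + (1) + (1) + (1) + (1) + (1) + (1)] = 8/8 = 1.
(Exp terms are combined using exp(i*s)*conj(exp(i*t)) = exp(i*(s-t)), and sums of them are collapsed using the identity that for every m > 1 the m distinct m-th roots of unity sum to 0, e.g. 1 + exp(2*I*pi/3) + exp(-2*I*pi/3) = 0.)
A character is irreducible iff <chi, chi> = 1, so this representation is irreducible.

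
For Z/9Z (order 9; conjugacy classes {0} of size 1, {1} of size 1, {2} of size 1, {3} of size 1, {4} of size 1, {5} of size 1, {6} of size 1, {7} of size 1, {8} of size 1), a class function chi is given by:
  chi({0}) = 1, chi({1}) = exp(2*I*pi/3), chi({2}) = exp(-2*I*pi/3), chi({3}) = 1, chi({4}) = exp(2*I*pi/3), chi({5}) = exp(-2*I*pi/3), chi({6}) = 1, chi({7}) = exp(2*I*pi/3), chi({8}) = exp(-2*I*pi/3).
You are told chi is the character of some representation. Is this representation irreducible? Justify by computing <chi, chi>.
Irreducible: <chi, chi> = 1.

Why: <chi, chi> = (1/|G|) sum_C |C| * |chi(C)|^2 = (1/9)[1*|1|^2 + 1*|exp(2*I*pi/3)|^2 + 1*|exp(-2*I*pi/3)|^2 + 1*|1|^2 + 1*|exp(2*I*pi/3)|^2 + 1*|exp(-2*I*pi/3)|^2 + 1*|1|^2 + 1*|exp(2*I*pi/3)|^2 + 1*|exp(-2*I*pi/3)|^2]
  = (1/9)[(1) + (1) + (1) + (1) + (1) + (1) + (1) + (1) + (1)] = 9/9 = 1.
(Exp terms are combined using exp(i*s)*conj(exp(i*t)) = exp(i*(s-t)), and sums of them are collapsed using the identity that for every m > 1 the m distinct m-th roots of unity sum to 0, e.g. 1 + exp(2*I*pi/3) + exp(-2*I*pi/3) = 0.)
A character is irreducible iff <chi, chi> = 1, so this representation is irreducible.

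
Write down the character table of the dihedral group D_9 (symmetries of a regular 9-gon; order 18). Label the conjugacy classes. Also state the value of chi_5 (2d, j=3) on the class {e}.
Conjugacy classes: {e} of size 1, {r^1, r^8} of size 2, {r^2, r^7} of size 2, {r^3, r^6} of size 2, {r^4, r^5} of size 2, {s, sr, ..., sr^8} of size 9.
Character table:
  irrep \ class              {e} (size 1)  {r^1, r^8} (size 2)  {r^2, r^7} (size 2)  {r^3, r^6} (size 2)  {r^4, r^5} (size 2)  {s, sr, ..., sr^8} (size 9)
  chi_1 (triv)               1             1                    1                    1                    1                    1                          
  chi_2 (sign: r->1, s->-1)  1             1                    1                    1                    1                    -1                         
  chi_3 (2d, j=1)            2             2*cos(2*pi/9)        2*cos(4*pi/9)        -1                   -2*cos(pi/9)         0                          
  chi_4 (2d, j=2)            2             2*cos(4*pi/9)        -2*cos(pi/9)         -1                   2*cos(2*pi/9)        0                          
  chi_5 (2d, j=3)            2             -1                   -1                   2                    -1                   0                          
  chi_6 (2d, j=4)            2             -2*cos(pi/9)         2*cos(2*pi/9)        -1                   2*cos(4*pi/9)        0                          

Spot check: chi_5 (2d, j=3) on {e} = 2.

Why: D_9 has order 2*9 = 18 with 6 conjugacy classes, hence 6 irreducibles. Sum of squared dims 1 + 1 + 4 + 4 + 4 + 4 = 18 = |G|. Linear characters come from the abelianisation; the 2-dimensional irreps have character r^k -> 2*cos(2*pi*j*k/9), reflections -> 0.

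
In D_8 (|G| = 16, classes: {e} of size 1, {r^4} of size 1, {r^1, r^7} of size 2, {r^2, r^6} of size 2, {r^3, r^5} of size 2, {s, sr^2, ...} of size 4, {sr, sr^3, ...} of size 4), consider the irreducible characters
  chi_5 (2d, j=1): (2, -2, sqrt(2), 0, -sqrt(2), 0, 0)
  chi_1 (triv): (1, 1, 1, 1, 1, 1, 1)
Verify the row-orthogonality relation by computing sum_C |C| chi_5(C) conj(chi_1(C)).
Sum = 0; so <chi_5, chi_1> = 0 (distinct irreducibles are orthogonal).

Working: Compute term by term over conjugacy classes (|C| * chi_5(C) * conj(chi_1(C))):
  1*(2)*conj(1) + 1*(-2)*conj(1) + 2*(sqrt(2))*conj(1) + 2*(0)*conj(1) + 2*(-sqrt(2))*conj(1) + 4*(0)*conj(1) + 4*(0)*conj(1)
  = (2) + (-2) + (2*sqrt(2)) + (0) + (-2*sqrt(2)) + (0) + (0)
  = 0.
Dividing by |G| = 16 gives 0/16 = 0, matching the row-orthogonality relation <chi_5, chi_1> = [chi_5 = chi_1].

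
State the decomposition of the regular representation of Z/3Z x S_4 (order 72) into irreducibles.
Each irreducible V_i of dimension d_i appears with multiplicity d_i, i.e. rho_reg = (direct sum over all irreducibles V_i) d_i V_i. The irreducible dimensions for Z/3Z x S_4 are 1, 1, 1, 1, 1, 1, 2, 2, 2, 3, 3, 3, 3, 3, 3: 6 irreducibles of dimension 1, each with multiplicity 1; 3 irreducibles of dimension 2, each with multiplicity 2; 6 irreducibles of dimension 3, each with multiplicity 3. Total dimension 6*1*1 + 3*2*2 + 6*3*3 = 72 = |G|.

Details: General theorem: in the regular representation of a finite group G, each irreducible appears with multiplicity equal to its dimension. Check: dim(rho_reg) = sum d_i^2 = 1 + 1 + 1 + 1 + 1 + 1 + 4 + 4 + 4 + 9 + 9 + 9 + 9 + 9 + 9 = 72 = |G|.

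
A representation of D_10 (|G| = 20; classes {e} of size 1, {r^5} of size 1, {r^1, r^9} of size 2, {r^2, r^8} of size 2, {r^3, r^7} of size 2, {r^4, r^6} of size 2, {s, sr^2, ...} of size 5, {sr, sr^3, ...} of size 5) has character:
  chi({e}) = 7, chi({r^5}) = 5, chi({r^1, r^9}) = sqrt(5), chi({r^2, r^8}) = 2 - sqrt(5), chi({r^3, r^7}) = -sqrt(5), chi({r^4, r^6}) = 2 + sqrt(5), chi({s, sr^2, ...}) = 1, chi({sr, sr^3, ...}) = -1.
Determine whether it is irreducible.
Not irreducible (reducible): <chi, chi> = 7 > 1.

Argument: <chi, chi> = (1/|G|) sum_C |C| * |chi(C)|^2 = (1/20)[1*|7|^2 + 1*|5|^2 + 2*|sqrt(5)|^2 + 2*|2 - sqrt(5)|^2 + 2*|-sqrt(5)|^2 + 2*|2 + sqrt(5)|^2 + 5*|1|^2 + 5*|-1|^2]
  = (1/20)[(49) + (25) + (10) + (18 - 8*sqrt(5)) + (10) + (8*sqrt(5) + 18) + (5) + (5)] = 140/20 = 7.
A character is irreducible iff <chi, chi> = 1, so this representation is reducible.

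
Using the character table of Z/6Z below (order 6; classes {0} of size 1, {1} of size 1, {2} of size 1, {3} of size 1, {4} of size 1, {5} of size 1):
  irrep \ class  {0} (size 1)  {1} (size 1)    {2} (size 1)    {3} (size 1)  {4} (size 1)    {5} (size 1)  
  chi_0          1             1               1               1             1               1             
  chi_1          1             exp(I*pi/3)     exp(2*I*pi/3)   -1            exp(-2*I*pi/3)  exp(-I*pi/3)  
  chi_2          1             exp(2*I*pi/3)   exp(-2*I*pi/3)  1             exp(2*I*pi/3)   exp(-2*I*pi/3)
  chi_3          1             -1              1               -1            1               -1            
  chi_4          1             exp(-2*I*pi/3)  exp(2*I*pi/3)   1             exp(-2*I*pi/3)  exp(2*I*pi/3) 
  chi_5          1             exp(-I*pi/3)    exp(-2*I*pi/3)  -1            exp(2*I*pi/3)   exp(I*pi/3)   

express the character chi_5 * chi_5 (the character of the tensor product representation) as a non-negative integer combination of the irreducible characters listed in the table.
chi_5 tensor chi_5 = chi_4 (all other irreducibles have multiplicity 0).

Proof sketch: The character of a tensor product is the pointwise product (chi_5 * chi_5)(C) = chi_5(C) * chi_5(C):
  {0}: (1)*(1), {1}: (exp(-I*pi/3))*(exp(-I*pi/3)), {2}: (exp(-2*I*pi/3))*(exp(-2*I*pi/3)), {3}: (-1)*(-1), {4}: (exp(2*I*pi/3))*(exp(2*I*pi/3)), {5}: (exp(I*pi/3))*(exp(I*pi/3))
so (chi_5 * chi_5) takes values
  {0} -> 1, {1} -> exp(-2*I*pi/3), {2} -> exp(2*I*pi/3), {3} -> 1, {4} -> exp(-2*I*pi/3), {5} -> exp(2*I*pi/3).
Now take the inner product of this character with each irreducible chi from the table, <chi_5*chi_5, chi> = (1/6) sum_C |C| (chi_5*chi_5)(C) conj(chi(C)):
  <chi_5*chi_5, chi_0> = (1/6)[1*(1)*conj(1) + 1*(exp(-2*I*pi/3))*conj(1) + 1*(exp(2*I*pi/3))*conj(1) + 1*(1)*conj(1) + 1*(exp(-2*I*pi/3))*conj(1) + 1*(exp(2*I*pi/3))*conj(1)]
      = (1/6)[(1) + (exp(-2*I*pi/3)) + (exp(2*I*pi/3)) + (1) + (exp(-2*I*pi/3)) + (exp(2*I*pi/3))] = 0/6 = 0
  <chi_5*chi_5, chi_1> = (1/6)[1*(1)*conj(1) + 1*(exp(-2*I*pi/3))*conj(exp(I*pi/3)) + 1*(exp(2*I*pi/3))*conj(exp(2*I*pi/3)) + 1*(1)*conj(-1) + 1*(exp(-2*I*pi/3))*conj(exp(-2*I*pi/3)) + 1*(exp(2*I*pi/3))*conj(exp(-I*pi/3))]
      = (1/6)[(1) + (-1) + (1) + (-1) + (1) + (-1)] = 0/6 = 0
  <chi_5*chi_5, chi_2> = (1/6)[1*(1)*conj(1) + 1*(exp(-2*I*pi/3))*conj(exp(2*I*pi/3)) + 1*(exp(2*I*pi/3))*conj(exp(-2*I*pi/3)) + 1*(1)*conj(1) + 1*(exp(-2*I*pi/3))*conj(exp(2*I*pi/3)) + 1*(exp(2*I*pi/3))*conj(exp(-2*I*pi/3))]
      = (1/6)[(1) + (exp(2*I*pi/3)) + (exp(-2*I*pi/3)) + (1) + (exp(2*I*pi/3)) + (exp(-2*I*pi/3))] = 0/6 = 0
  <chi_5*chi_5, chi_3> = (1/6)[1*(1)*conj(1) + 1*(exp(-2*I*pi/3))*conj(-1) + 1*(exp(2*I*pi/3))*conj(1) + 1*(1)*conj(-1) + 1*(exp(-2*I*pi/3))*conj(1) + 1*(exp(2*I*pi/3))*conj(-1)]
      = (1/6)[(1) + (-exp(-2*I*pi/3)) + (exp(2*I*pi/3)) + (-1) + (exp(-2*I*pi/3)) + (-exp(2*I*pi/3))] = 0/6 = 0
  <chi_5*chi_5, chi_4> = (1/6)[1*(1)*conj(1) + 1*(exp(-2*I*pi/3))*conj(exp(-2*I*pi/3)) + 1*(exp(2*I*pi/3))*conj(exp(2*I*pi/3)) + 1*(1)*conj(1) + 1*(exp(-2*I*pi/3))*conj(exp(-2*I*pi/3)) + 1*(exp(2*I*pi/3))*conj(exp(2*I*pi/3))]
      = (1/6)[(1) + (1) + (1) + (1) + (1) + (1)] = 6/6 = 1
  <chi_5*chi_5, chi_5> = (1/6)[1*(1)*conj(1) + 1*(exp(-2*I*pi/3))*conj(exp(-I*pi/3)) + 1*(exp(2*I*pi/3))*conj(exp(-2*I*pi/3)) + 1*(1)*conj(-1) + 1*(exp(-2*I*pi/3))*conj(exp(2*I*pi/3)) + 1*(exp(2*I*pi/3))*conj(exp(I*pi/3))]
      = (1/6)[(1) + (exp(-I*pi/3)) + (exp(-2*I*pi/3)) + (-1) + (exp(2*I*pi/3)) + (exp(I*pi/3))] = 0/6 = 0
(Exp terms are combined using exp(i*s)*conj(exp(i*t)) = exp(i*(s-t)), and sums of them are collapsed using the identity that for every m > 1 the m distinct m-th roots of unity sum to 0, e.g. 1 + exp(2*I*pi/3) + exp(-2*I*pi/3) = 0.)
Hence the multiplicities are chi_4: 1. Dimension check: dim(chi_5)*dim(chi_5) = 1*1 = 1 and sum (mult * dim) = 1*1 = 1.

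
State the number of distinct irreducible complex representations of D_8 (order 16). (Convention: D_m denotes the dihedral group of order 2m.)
7

Details: The number of irreducible complex representations of a finite group equals its number of conjugacy classes. D_8 has 7 conjugacy classes (n/2 + 3 for n even), so D_8 (order 16) has exactly 7 irreducible complex representations.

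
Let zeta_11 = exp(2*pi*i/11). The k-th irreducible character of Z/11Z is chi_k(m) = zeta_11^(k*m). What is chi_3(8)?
chi_3(8) = zeta_11^24 = exp(4*I*pi/11)

Why: chi_3(8) = zeta_11^(3*8) = zeta_11^24. Since zeta_11^11 = 1, this equals zeta_11^2 = exp(2*pi*i*2/11) = exp(4*I*pi/11).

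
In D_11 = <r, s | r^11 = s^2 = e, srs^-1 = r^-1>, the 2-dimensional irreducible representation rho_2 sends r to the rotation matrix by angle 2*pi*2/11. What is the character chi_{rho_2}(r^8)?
chi_{rho_2}(r^8) = 2*cos(2*pi*2*8/11) = -2*cos(pi/11)

Argument: rho_2(r^8) is rotation by angle 2*pi*2*8/11, whose trace is 2*cos(2*pi*2*8/11) = -2*cos(pi/11).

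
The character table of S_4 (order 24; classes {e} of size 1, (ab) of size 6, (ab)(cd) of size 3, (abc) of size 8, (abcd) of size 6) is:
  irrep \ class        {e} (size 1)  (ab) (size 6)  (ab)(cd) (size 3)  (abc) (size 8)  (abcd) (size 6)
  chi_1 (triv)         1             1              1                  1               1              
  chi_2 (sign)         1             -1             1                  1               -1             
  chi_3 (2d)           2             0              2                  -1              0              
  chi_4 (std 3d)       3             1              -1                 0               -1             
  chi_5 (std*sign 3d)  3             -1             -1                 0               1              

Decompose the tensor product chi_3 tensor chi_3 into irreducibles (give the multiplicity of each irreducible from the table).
chi_3 tensor chi_3 = chi_1 + chi_2 + chi_3 (all other irreducibles have multiplicity 0).

Argument: The character of a tensor product is the pointwise product (chi_3 * chi_3)(C) = chi_3(C) * chi_3(C):
  {e}: (2)*(2), (ab): (0)*(0), (ab)(cd): (2)*(2), (abc): (-1)*(-1), (abcd): (0)*(0)
so (chi_3 * chi_3) takes values
  {e} -> 4, (ab) -> 0, (ab)(cd) -> 4, (abc) -> 1, (abcd) -> 0.
Now take the inner product of this character with each irreducible chi from the table, <chi_3*chi_3, chi> = (1/24) sum_C |C| (chi_3*chi_3)(C) conj(chi(C)):
  <chi_3*chi_3, chi_1> = (1/24)[1*(4)*conj(1) + 6*(0)*conj(1) + 3*(4)*conj(1) + 8*(1)*conj(1) + 6*(0)*conj(1)]
      = (1/24)[(4) + (0) + (12) + (8) + (0)] = 24/24 = 1
  <chi_3*chi_3, chi_2> = (1/24)[1*(4)*conj(1) + 6*(0)*conj(-1) + 3*(4)*conj(1) + 8*(1)*conj(1) + 6*(0)*conj(-1)]
      = (1/24)[(4) + (0) + (12) + (8) + (0)] = 24/24 = 1
  <chi_3*chi_3, chi_3> = (1/24)[1*(4)*conj(2) + 6*(0)*conj(0) + 3*(4)*conj(2) + 8*(1)*conj(-1) + 6*(0)*conj(0)]
      = (1/24)[(8) + (0) + (24) + (-8) + (0)] = 24/24 = 1
  <chi_3*chi_3, chi_4> = (1/24)[1*(4)*conj(3) + 6*(0)*conj(1) + 3*(4)*conj(-1) + 8*(1)*conj(0) + 6*(0)*conj(-1)]
      = (1/24)[(12) + (0) + (-12) + (0) + (0)] = 0/24 = 0
  <chi_3*chi_3, chi_5> = (1/24)[1*(4)*conj(3) + 6*(0)*conj(-1) + 3*(4)*conj(-1) + 8*(1)*conj(0) + 6*(0)*conj(1)]
      = (1/24)[(12) + (0) + (-12) + (0) + (0)] = 0/24 = 0
Hence the multiplicities are chi_1: 1, chi_2: 1, chi_3: 1. Dimension check: dim(chi_3)*dim(chi_3) = 2*2 = 4 and sum (mult * dim) = 1*1 + 1*1 + 1*2 = 4.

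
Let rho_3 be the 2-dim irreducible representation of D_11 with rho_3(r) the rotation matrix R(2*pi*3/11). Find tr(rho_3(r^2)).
chi_{rho_3}(r^2) = 2*cos(2*pi*3*2/11) = -2*cos(pi/11)

Justification: rho_3(r^2) is rotation by angle 2*pi*3*2/11, whose trace is 2*cos(2*pi*3*2/11) = -2*cos(pi/11).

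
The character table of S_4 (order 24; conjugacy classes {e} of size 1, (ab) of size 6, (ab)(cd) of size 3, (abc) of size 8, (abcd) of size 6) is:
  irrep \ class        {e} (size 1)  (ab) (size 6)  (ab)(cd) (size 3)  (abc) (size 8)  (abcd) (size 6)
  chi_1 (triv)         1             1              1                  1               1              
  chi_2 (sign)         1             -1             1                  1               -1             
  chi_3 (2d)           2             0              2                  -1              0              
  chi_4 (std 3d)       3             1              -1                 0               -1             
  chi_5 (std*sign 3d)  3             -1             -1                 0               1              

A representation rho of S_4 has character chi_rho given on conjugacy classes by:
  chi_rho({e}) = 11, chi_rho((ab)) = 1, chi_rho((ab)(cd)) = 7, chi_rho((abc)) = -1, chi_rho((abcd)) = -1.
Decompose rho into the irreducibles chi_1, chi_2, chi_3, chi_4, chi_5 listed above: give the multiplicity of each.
Multiplicities: chi_1: 1, chi_2: 1, chi_3: 3, chi_4: 1, chi_5: 0.

Why: Use <chi_rho, chi> = (1/|G|) sum_C |C| * chi_rho(C) * conj(chi(C)) with |G| = 24 for each irreducible chi in the table:
  <chi_rho, chi_1> = (1/24)[1*(11)*conj(1) + 6*(1)*conj(1) + 3*(7)*conj(1) + 8*(-1)*conj(1) + 6*(-1)*conj(1)]
      = (1/24)[(11) + (6) + (21) + (-8) + (-6)] = 24/24 = 1
  <chi_rho, chi_2> = (1/24)[1*(11)*conj(1) + 6*(1)*conj(-1) + 3*(7)*conj(1) + 8*(-1)*conj(1) + 6*(-1)*conj(-1)]
      = (1/24)[(11) + (-6) + (21) + (-8) + (6)] = 24/24 = 1
  <chi_rho, chi_3> = (1/24)[1*(11)*conj(2) + 6*(1)*conj(0) + 3*(7)*conj(2) + 8*(-1)*conj(-1) + 6*(-1)*conj(0)]
      = (1/24)[(22) + (0) + (42) + (8) + (0)] = 72/24 = 3
  <chi_rho, chi_4> = (1/24)[1*(11)*conj(3) + 6*(1)*conj(1) + 3*(7)*conj(-1) + 8*(-1)*conj(0) + 6*(-1)*conj(-1)]
      = (1/24)[(33) + (6) + (-21) + (0) + (6)] = 24/24 = 1
  <chi_rho, chi_5> = (1/24)[1*(11)*conj(3) + 6*(1)*conj(-1) + 3*(7)*conj(-1) + 8*(-1)*conj(0) + 6*(-1)*conj(1)]
      = (1/24)[(33) + (-6) + (-21) + (0) + (-6)] = 0/24 = 0
Dimension check: dim(rho) = sum (mult * dim) = 1*1 + 1*1 + 3*2 + 1*3 + 0*3 = 11 = chi_rho(e) = 11.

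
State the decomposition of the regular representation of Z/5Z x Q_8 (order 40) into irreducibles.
Each irreducible V_i of dimension d_i appears with multiplicity d_i, i.e. rho_reg = (direct sum over all irreducibles V_i) d_i V_i. The irreducible dimensions for Z/5Z x Q_8 are 1, 1, 1, 1, 1, 1, 1, 1, 1, 1, 1, 1, 1, 1, 1, 1, 1, 1, 1, 1, 2, 2, 2, 2, 2: 20 irreducibles of dimension 1, each with multiplicity 1; 5 irreducibles of dimension 2, each with multiplicity 2. Total dimension 20*1*1 + 5*2*2 = 40 = |G|.

Why: General theorem: in the regular representation of a finite group G, each irreducible appears with multiplicity equal to its dimension. Check: dim(rho_reg) = sum d_i^2 = 1 + 1 + 1 + 1 + 1 + 1 + 1 + 1 + 1 + 1 + 1 + 1 + 1 + 1 + 1 + 1 + 1 + 1 + 1 + 1 + 4 + 4 + 4 + 4 + 4 = 40 = |G|.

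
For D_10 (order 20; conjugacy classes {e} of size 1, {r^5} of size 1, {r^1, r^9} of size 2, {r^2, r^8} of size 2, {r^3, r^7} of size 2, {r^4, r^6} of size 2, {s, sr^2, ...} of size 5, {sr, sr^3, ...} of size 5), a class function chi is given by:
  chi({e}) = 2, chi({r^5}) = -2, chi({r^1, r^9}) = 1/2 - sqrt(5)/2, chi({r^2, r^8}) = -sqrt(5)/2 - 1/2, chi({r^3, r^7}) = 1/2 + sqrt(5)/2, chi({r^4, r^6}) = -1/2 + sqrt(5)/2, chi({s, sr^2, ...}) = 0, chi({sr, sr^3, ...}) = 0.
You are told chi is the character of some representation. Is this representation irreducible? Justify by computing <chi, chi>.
Irreducible: <chi, chi> = 1.

Argument: <chi, chi> = (1/|G|) sum_C |C| * |chi(C)|^2 = (1/20)[1*|2|^2 + 1*|-2|^2 + 2*|1/2 - sqrt(5)/2|^2 + 2*|-sqrt(5)/2 - 1/2|^2 + 2*|1/2 + sqrt(5)/2|^2 + 2*|-1/2 + sqrt(5)/2|^2 + 5*|0|^2 + 5*|0|^2]
  = (1/20)[(4) + (4) + (3 - sqrt(5)) + (sqrt(5) + 3) + (sqrt(5) + 3) + (3 - sqrt(5)) + (0) + (0)] = 20/20 = 1.
A character is irreducible iff <chi, chi> = 1, so this representation is irreducible.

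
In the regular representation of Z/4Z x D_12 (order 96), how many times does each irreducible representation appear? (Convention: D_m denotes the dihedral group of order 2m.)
Each irreducible V_i of dimension d_i appears with multiplicity d_i, i.e. rho_reg = (direct sum over all irreducibles V_i) d_i V_i. The irreducible dimensions for Z/4Z x D_12 are 1, 1, 1, 1, 1, 1, 1, 1, 1, 1, 1, 1, 1, 1, 1, 1, 2, 2, 2, 2, 2, 2, 2, 2, 2, 2, 2, 2, 2, 2, 2, 2, 2, 2, 2, 2: 16 irreducibles of dimension 1, each with multiplicity 1; 20 irreducibles of dimension 2, each with multiplicity 2. Total dimension 16*1*1 + 20*2*2 = 96 = |G|.

Reasoning: General theorem: in the regular representation of a finite group G, each irreducible appears with multiplicity equal to its dimension. Check: dim(rho_reg) = sum d_i^2 = 1 + 1 + 1 + 1 + 1 + 1 + 1 + 1 + 1 + 1 + 1 + 1 + 1 + 1 + 1 + 1 + 4 + 4 + 4 + 4 + 4 + 4 + 4 + 4 + 4 + 4 + 4 + 4 + 4 + 4 + 4 + 4 + 4 + 4 + 4 + 4 = 96 = |G|.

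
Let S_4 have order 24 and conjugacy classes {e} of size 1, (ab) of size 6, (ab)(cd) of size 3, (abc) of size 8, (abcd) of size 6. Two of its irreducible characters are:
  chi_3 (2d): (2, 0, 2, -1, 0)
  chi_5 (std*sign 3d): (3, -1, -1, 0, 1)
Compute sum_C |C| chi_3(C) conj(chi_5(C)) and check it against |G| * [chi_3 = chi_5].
Sum = 0; so <chi_3, chi_5> = 0 (distinct irreducibles are orthogonal).

Compute term by term over conjugacy classes (|C| * chi_3(C) * conj(chi_5(C))):
  1*(2)*conj(3) + 6*(0)*conj(-1) + 3*(2)*conj(-1) + 8*(-1)*conj(0) + 6*(0)*conj(1)
  = (6) + (0) + (-6) + (0) + (0)
  = 0.
Dividing by |G| = 24 gives 0/24 = 0, matching the row-orthogonality relation <chi_3, chi_5> = [chi_3 = chi_5].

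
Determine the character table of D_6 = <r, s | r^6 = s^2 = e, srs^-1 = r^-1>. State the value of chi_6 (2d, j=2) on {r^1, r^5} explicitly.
Conjugacy classes: {e} of size 1, {r^3} of size 1, {r^1, r^5} of size 2, {r^2, r^4} of size 2, {s, sr^2, ...} of size 3, {sr, sr^3, ...} of size 3.
Character table:
  irrep \ class              {e} (size 1)  {r^3} (size 1)  {r^1, r^5} (size 2)  {r^2, r^4} (size 2)  {s, sr^2, ...} (size 3)  {sr, sr^3, ...} (size 3)
  chi_1 (triv)               1             1               1                    1                    1                        1                       
  chi_2 (sign: r->1, s->-1)  1             1               1                    1                    -1                       -1                      
  chi_3 (r->-1, s->1)        1             -1              -1                   1                    1                        -1                      
  chi_4 (r->-1, s->-1)       1             -1              -1                   1                    -1                       1                       
  chi_5 (2d, j=1)            2             -2              1                    -1                   0                        0                       
  chi_6 (2d, j=2)            2             2               -1                   -1                   0                        0                       

Spot check: chi_6 (2d, j=2) on {r^1, r^5} = -1.

Why: D_6 has order 2*6 = 12 with 6 conjugacy classes, hence 6 irreducibles. Sum of squared dims 1 + 1 + 1 + 1 + 4 + 4 = 12 = |G|. Linear characters come from the abelianisation; the 2-dimensional irreps have character r^k -> 2*cos(2*pi*j*k/6), reflections -> 0.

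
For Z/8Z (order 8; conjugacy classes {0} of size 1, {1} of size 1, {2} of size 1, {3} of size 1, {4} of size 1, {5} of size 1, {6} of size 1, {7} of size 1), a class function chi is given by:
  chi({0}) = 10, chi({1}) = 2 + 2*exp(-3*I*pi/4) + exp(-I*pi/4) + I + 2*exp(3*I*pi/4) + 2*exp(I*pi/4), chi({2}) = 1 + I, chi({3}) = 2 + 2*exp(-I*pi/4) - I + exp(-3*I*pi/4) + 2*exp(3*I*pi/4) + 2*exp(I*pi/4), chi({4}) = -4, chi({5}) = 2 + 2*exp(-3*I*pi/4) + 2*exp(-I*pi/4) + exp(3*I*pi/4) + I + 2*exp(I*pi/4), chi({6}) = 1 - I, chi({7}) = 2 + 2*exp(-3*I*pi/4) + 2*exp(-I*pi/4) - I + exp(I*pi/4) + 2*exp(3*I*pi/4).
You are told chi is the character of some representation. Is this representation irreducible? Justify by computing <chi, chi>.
Not irreducible (reducible): <chi, chi> = 18 > 1.

Derivation: <chi, chi> = (1/|G|) sum_C |C| * |chi(C)|^2 = (1/8)[1*|10|^2 + 1*|2 + 2*exp(-3*I*pi/4) + exp(-I*pi/4) + I + 2*exp(3*I*pi/4) + 2*exp(I*pi/4)|^2 + 1*|1 + I|^2 + 1*|2 + 2*exp(-I*pi/4) - I + exp(-3*I*pi/4) + 2*exp(3*I*pi/4) + 2*exp(I*pi/4)|^2 + 1*|-4|^2 + 1*|2 + 2*exp(-3*I*pi/4) + 2*exp(-I*pi/4) + exp(3*I*pi/4) + I + 2*exp(I*pi/4)|^2 + 1*|1 - I|^2 + 1*|2 + 2*exp(-3*I*pi/4) + 2*exp(-I*pi/4) - I + exp(I*pi/4) + 2*exp(3*I*pi/4)|^2]
  = (1/8)[(100) + (6 + 8*exp(-3*I*pi/4) + 6*exp(-I*pi/4) + 7*exp(3*I*pi/4) + 7*exp(I*pi/4)) + (2) + (6 + 7*exp(-3*I*pi/4) + 7*exp(-I*pi/4) + 6*exp(3*I*pi/4) + 8*exp(I*pi/4)) + (16) + (6 + 7*exp(-3*I*pi/4) + 7*exp(-I*pi/4) + 6*exp(3*I*pi/4) + 8*exp(I*pi/4)) + (2) + (6 + 8*exp(-3*I*pi/4) + 6*exp(-I*pi/4) + 7*exp(3*I*pi/4) + 7*exp(I*pi/4))] = 144/8 = 18.
(Exp terms are combined using exp(i*s)*conj(exp(i*t)) = exp(i*(s-t)), and sums of them are collapsed using the identity that for every m > 1 the m distinct m-th roots of unity sum to 0, e.g. 1 + exp(2*I*pi/3) + exp(-2*I*pi/3) = 0.)
A character is irreducible iff <chi, chi> = 1, so this representation is reducible.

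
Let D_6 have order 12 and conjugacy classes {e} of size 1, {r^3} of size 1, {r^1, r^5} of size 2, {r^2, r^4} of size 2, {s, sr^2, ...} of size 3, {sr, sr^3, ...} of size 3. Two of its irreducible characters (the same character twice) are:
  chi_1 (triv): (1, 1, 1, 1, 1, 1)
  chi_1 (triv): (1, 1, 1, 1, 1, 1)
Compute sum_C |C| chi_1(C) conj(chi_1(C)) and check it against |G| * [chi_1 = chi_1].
Sum = 12 = |G| = 12; so <chi_1, chi_1> = 1 (norm-1 confirms irreducibility).

Details: Compute term by term over conjugacy classes (|C| * chi_1(C) * conj(chi_1(C))):
  1*(1)*conj(1) + 1*(1)*conj(1) + 2*(1)*conj(1) + 2*(1)*conj(1) + 3*(1)*conj(1) + 3*(1)*conj(1)
  = (1) + (1) + (2) + (2) + (3) + (3)
  = 12.
Dividing by |G| = 12 gives 12/12 = 1, matching the row-orthogonality relation <chi_1, chi_1> = [chi_1 = chi_1].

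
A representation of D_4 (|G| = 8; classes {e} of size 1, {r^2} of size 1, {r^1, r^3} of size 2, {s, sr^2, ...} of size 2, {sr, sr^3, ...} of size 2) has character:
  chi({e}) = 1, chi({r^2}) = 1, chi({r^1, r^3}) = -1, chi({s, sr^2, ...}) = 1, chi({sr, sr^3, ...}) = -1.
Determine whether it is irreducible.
Irreducible: <chi, chi> = 1.

Argument: <chi, chi> = (1/|G|) sum_C |C| * |chi(C)|^2 = (1/8)[1*|1|^2 + 1*|1|^2 + 2*|-1|^2 + 2*|1|^2 + 2*|-1|^2]
  = (1/8)[(1) + (1) + (2) + (2) + (2)] = 8/8 = 1.
A character is irreducible iff <chi, chi> = 1, so this representation is irreducible.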